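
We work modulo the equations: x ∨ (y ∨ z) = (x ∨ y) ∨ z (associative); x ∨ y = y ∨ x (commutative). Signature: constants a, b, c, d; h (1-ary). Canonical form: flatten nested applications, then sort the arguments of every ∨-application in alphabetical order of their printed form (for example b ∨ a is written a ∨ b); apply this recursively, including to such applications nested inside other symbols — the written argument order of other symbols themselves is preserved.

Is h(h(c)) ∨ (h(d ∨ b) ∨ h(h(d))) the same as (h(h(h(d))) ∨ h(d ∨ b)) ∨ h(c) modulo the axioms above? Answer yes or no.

Answer: no — h(b ∨ d) ∨ h(h(c)) ∨ h(h(d)) vs h(b ∨ d) ∨ h(c) ∨ h(h(h(d)))

Derivation:
Left:  h(h(c)) ∨ (h(d ∨ b) ∨ h(h(d)))
  Merge nested applications:  h(h(c)) ∨ h(d ∨ b) ∨ h(h(d))
  Inside:  h(d ∨ b)  →  h(b ∨ d)
  Sort:  h(b ∨ d) ∨ h(h(c)) ∨ h(h(d))
Right:  (h(h(h(d))) ∨ h(d ∨ b)) ∨ h(c)
  Un-nest:  h(h(h(d))) ∨ h(d ∨ b) ∨ h(c)
  Simplify inside:  h(d ∨ b)  →  h(b ∨ d)
  Sort:  h(b ∨ d) ∨ h(c) ∨ h(h(h(d)))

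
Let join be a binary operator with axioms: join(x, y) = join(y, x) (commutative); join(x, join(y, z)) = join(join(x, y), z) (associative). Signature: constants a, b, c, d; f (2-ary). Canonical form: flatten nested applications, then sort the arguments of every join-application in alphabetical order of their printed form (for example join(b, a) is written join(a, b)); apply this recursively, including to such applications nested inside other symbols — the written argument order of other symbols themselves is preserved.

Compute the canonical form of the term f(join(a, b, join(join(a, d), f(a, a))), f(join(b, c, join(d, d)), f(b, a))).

Descend into:  join(a, b, join(join(a, d), f(a, a)))
Un-nest:  join(a, b, a, d, f(a, a))
Order the arguments:  join(a, a, b, d, f(a, a))
Rebuild:  f(join(a, a, b, d, f(a, a)), f(join(b, c, d, d), f(b, a)))

Answer: f(join(a, a, b, d, f(a, a)), f(join(b, c, d, d), f(b, a)))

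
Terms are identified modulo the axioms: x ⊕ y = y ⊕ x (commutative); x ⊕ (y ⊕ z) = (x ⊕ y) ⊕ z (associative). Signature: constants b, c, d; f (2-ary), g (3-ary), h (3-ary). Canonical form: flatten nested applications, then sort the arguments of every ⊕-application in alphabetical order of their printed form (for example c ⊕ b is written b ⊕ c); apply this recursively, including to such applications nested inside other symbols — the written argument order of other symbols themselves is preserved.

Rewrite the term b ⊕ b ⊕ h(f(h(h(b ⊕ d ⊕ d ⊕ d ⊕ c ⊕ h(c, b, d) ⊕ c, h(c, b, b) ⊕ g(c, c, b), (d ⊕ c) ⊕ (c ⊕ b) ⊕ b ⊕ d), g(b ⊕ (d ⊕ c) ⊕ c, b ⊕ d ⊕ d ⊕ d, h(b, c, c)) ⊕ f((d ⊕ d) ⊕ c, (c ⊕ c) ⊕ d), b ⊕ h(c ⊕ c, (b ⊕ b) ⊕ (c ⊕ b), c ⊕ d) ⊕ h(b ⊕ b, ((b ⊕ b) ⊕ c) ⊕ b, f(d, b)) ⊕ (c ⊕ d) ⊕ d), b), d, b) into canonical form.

Canonicalize subterm:  h(f(h(h(b ⊕ d ⊕ d ⊕ d ⊕ c ⊕ h(c, b, d) ⊕ c, h(c, b, b) ⊕ g(c, c, b), (d ⊕ c) ⊕ (c ⊕ b) ⊕ b ⊕ d), g(b ⊕ (d ⊕ c) ⊕ c, b ⊕ d ⊕ d ⊕ d, h(b, c, c)) ⊕ f((d ⊕ d) ⊕ c, (c ⊕ c) ⊕ d), b ⊕ h(c ⊕ c, (b ⊕ b) ⊕ (c ⊕ b), c ⊕ d) ⊕ h(b ⊕ b, ((b ⊕ b) ⊕ c) ⊕ b, f(d, b)) ⊕ (c ⊕ d) ⊕ d), b), d, b)  →  h(f(h(h(b ⊕ c ⊕ c ⊕ d ⊕ d ⊕ d ⊕ h(c, b, d), g(c, c, b) ⊕ h(c, b, b), b ⊕ b ⊕ c ⊕ c ⊕ d ⊕ d), f(c ⊕ d ⊕ d, c ⊕ c ⊕ d) ⊕ g(b ⊕ c ⊕ c ⊕ d, b ⊕ d ⊕ d ⊕ d, h(b, c, c)), b ⊕ c ⊕ d ⊕ d ⊕ h(b ⊕ b, b ⊕ b ⊕ b ⊕ c, f(d, b)) ⊕ h(c ⊕ c, b ⊕ b ⊕ b ⊕ c, c ⊕ d)), b), d, b)
Sort arguments:  b ⊕ b ⊕ h(f(h(h(b ⊕ c ⊕ c ⊕ d ⊕ d ⊕ d ⊕ h(c, b, d), g(c, c, b) ⊕ h(c, b, b), b ⊕ b ⊕ c ⊕ c ⊕ d ⊕ d), f(c ⊕ d ⊕ d, c ⊕ c ⊕ d) ⊕ g(b ⊕ c ⊕ c ⊕ d, b ⊕ d ⊕ d ⊕ d, h(b, c, c)), b ⊕ c ⊕ d ⊕ d ⊕ h(b ⊕ b, b ⊕ b ⊕ b ⊕ c, f(d, b)) ⊕ h(c ⊕ c, b ⊕ b ⊕ b ⊕ c, c ⊕ d)), b), d, b)

Answer: b ⊕ b ⊕ h(f(h(h(b ⊕ c ⊕ c ⊕ d ⊕ d ⊕ d ⊕ h(c, b, d), g(c, c, b) ⊕ h(c, b, b), b ⊕ b ⊕ c ⊕ c ⊕ d ⊕ d), f(c ⊕ d ⊕ d, c ⊕ c ⊕ d) ⊕ g(b ⊕ c ⊕ c ⊕ d, b ⊕ d ⊕ d ⊕ d, h(b, c, c)), b ⊕ c ⊕ d ⊕ d ⊕ h(b ⊕ b, b ⊕ b ⊕ b ⊕ c, f(d, b)) ⊕ h(c ⊕ c, b ⊕ b ⊕ b ⊕ c, c ⊕ d)), b), d, b)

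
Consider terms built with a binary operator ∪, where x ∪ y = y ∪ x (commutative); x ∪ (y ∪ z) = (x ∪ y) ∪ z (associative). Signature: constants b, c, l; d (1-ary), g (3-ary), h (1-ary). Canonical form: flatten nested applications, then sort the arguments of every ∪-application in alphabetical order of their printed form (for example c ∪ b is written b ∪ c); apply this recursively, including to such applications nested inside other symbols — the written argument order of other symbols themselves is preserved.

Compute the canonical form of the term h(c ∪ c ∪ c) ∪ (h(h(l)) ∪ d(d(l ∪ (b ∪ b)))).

Un-nest:  h(c ∪ c ∪ c) ∪ h(h(l)) ∪ d(d(l ∪ (b ∪ b)))
Canonicalize subterm:  d(d(l ∪ (b ∪ b)))  →  d(d(b ∪ b ∪ l))
Order the arguments:  d(d(b ∪ b ∪ l)) ∪ h(c ∪ c ∪ c) ∪ h(h(l))

Answer: d(d(b ∪ b ∪ l)) ∪ h(c ∪ c ∪ c) ∪ h(h(l))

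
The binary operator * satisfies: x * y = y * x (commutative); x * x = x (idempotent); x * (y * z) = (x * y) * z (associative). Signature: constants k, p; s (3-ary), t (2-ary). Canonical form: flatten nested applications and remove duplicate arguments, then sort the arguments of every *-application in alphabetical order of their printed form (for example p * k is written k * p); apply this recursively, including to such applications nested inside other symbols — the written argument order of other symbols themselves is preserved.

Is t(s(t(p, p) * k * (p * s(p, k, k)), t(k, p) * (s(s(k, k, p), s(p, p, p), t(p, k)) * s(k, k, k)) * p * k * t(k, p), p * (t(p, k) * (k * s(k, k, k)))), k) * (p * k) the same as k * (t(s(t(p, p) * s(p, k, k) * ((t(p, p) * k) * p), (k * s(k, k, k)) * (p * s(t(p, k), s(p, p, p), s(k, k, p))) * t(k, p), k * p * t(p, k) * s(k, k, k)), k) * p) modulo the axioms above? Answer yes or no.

Left:  t(s(t(p, p) * k * (p * s(p, k, k)), t(k, p) * (s(s(k, k, p), s(p, p, p), t(p, k)) * s(k, k, k)) * p * k * t(k, p), p * (t(p, k) * (k * s(k, k, k)))), k) * (p * k)
  Un-nest:  t(s(t(p, p) * k * (p * s(p, k, k)), t(k, p) * (s(s(k, k, p), s(p, p, p), t(p, k)) * s(k, k, k)) * p * k * t(k, p), p * (t(p, k) * (k * s(k, k, k)))), k) * p * k
  Canonicalize subterm:  t(s(t(p, p) * k * (p * s(p, k, k)), t(k, p) * (s(s(k, k, p), s(p, p, p), t(p, k)) * s(k, k, k)) * p * k * t(k, p), p * (t(p, k) * (k * s(k, k, k)))), k)  →  t(s(k * p * s(p, k, k) * t(p, p), k * p * s(k, k, k) * s(s(k, k, p), s(p, p, p), t(p, k)) * t(k, p), k * p * s(k, k, k) * t(p, k)), k)
  Sort arguments:  k * p * t(s(k * p * s(p, k, k) * t(p, p), k * p * s(k, k, k) * s(s(k, k, p), s(p, p, p), t(p, k)) * t(k, p), k * p * s(k, k, k) * t(p, k)), k)
Right:  k * (t(s(t(p, p) * s(p, k, k) * ((t(p, p) * k) * p), (k * s(k, k, k)) * (p * s(t(p, k), s(p, p, p), s(k, k, p))) * t(k, p), k * p * t(p, k) * s(k, k, k)), k) * p)
  Flatten:  k * t(s(t(p, p) * s(p, k, k) * ((t(p, p) * k) * p), (k * s(k, k, k)) * (p * s(t(p, k), s(p, p, p), s(k, k, p))) * t(k, p), k * p * t(p, k) * s(k, k, k)), k) * p
  Simplify inside:  t(s(t(p, p) * s(p, k, k) * ((t(p, p) * k) * p), (k * s(k, k, k)) * (p * s(t(p, k), s(p, p, p), s(k, k, p))) * t(k, p), k * p * t(p, k) * s(k, k, k)), k)  →  t(s(k * p * s(p, k, k) * t(p, p), k * p * s(k, k, k) * s(t(p, k), s(p, p, p), s(k, k, p)) * t(k, p), k * p * s(k, k, k) * t(p, k)), k)
  Order the arguments:  k * p * t(s(k * p * s(p, k, k) * t(p, p), k * p * s(k, k, k) * s(t(p, k), s(p, p, p), s(k, k, p)) * t(k, p), k * p * s(k, k, k) * t(p, k)), k)

Answer: no — k * p * t(s(k * p * s(p, k, k) * t(p, p), k * p * s(k, k, k) * s(s(k, k, p), s(p, p, p), t(p, k)) * t(k, p), k * p * s(k, k, k) * t(p, k)), k) vs k * p * t(s(k * p * s(p, k, k) * t(p, p), k * p * s(k, k, k) * s(t(p, k), s(p, p, p), s(k, k, p)) * t(k, p), k * p * s(k, k, k) * t(p, k)), k)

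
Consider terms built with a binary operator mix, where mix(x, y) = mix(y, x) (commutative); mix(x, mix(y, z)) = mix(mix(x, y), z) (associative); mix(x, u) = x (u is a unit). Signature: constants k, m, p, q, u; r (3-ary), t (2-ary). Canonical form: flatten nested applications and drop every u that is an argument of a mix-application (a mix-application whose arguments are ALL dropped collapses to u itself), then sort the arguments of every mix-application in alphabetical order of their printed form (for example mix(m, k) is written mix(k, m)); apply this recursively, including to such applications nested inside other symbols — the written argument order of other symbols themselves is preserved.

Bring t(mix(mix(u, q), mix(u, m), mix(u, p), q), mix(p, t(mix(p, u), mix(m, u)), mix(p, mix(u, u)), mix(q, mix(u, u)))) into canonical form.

Answer: t(mix(m, p, q, q), mix(p, p, q, t(p, m)))

Derivation:
Descend into:  mix(p, t(mix(p, u), mix(m, u)), mix(p, mix(u, u)), mix(q, mix(u, u)))
Flatten:  mix(p, t(mix(p, u), mix(m, u)), p, u, u, q, u, u)
Inside:  t(mix(p, u), mix(m, u))  →  t(p, m)
Unit:  drop u (×4)
Order the arguments:  mix(p, p, q, t(p, m))
Rebuild:  t(mix(m, p, q, q), mix(p, p, q, t(p, m)))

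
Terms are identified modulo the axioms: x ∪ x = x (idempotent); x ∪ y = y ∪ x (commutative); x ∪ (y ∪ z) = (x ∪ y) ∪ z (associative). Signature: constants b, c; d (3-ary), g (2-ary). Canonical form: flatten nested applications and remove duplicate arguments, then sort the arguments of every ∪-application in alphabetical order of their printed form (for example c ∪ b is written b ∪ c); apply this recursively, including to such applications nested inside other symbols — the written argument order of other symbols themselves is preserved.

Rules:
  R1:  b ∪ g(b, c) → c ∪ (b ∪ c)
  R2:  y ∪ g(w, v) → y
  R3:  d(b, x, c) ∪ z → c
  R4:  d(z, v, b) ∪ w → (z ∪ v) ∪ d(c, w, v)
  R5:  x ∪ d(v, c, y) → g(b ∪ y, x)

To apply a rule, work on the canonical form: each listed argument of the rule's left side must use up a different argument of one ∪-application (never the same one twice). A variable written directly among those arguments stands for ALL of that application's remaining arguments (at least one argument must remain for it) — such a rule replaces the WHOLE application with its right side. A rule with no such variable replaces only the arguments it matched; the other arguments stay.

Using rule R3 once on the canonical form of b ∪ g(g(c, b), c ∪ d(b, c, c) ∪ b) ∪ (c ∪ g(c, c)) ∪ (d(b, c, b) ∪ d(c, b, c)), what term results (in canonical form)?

Canonical form:  b ∪ c ∪ d(b, c, b) ∪ d(c, b, c) ∪ g(c, c) ∪ g(g(c, b), b ∪ c ∪ d(b, c, c))
R3 matches:  uses d(b, c, c);  x := c, z := b ∪ c
Every leftover argument binds to the variable; the entire application is replaced.
New term:  b ∪ c ∪ d(b, c, b) ∪ d(c, b, c) ∪ g(c, c) ∪ g(g(c, b), c)

Answer: b ∪ c ∪ d(b, c, b) ∪ d(c, b, c) ∪ g(c, c) ∪ g(g(c, b), c)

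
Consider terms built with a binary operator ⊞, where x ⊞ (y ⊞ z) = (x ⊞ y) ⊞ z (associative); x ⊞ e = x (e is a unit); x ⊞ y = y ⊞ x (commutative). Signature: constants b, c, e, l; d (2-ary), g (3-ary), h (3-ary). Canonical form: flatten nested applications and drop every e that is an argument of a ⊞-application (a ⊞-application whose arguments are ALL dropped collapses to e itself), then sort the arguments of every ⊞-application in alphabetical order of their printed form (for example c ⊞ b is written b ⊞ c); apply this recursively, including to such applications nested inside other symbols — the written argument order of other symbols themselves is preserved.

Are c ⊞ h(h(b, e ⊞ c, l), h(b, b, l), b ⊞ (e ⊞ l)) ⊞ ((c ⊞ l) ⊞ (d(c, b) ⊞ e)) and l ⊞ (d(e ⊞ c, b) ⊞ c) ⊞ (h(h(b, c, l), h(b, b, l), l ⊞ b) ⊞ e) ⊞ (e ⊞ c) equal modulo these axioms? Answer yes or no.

Left:  c ⊞ h(h(b, e ⊞ c, l), h(b, b, l), b ⊞ (e ⊞ l)) ⊞ ((c ⊞ l) ⊞ (d(c, b) ⊞ e))
  Flatten:  c ⊞ h(h(b, e ⊞ c, l), h(b, b, l), b ⊞ (e ⊞ l)) ⊞ c ⊞ l ⊞ d(c, b) ⊞ e
  Canonicalize subterm:  h(h(b, e ⊞ c, l), h(b, b, l), b ⊞ (e ⊞ l))  →  h(h(b, c, l), h(b, b, l), b ⊞ l)
  Units out:  drop e
  Sort arguments:  c ⊞ c ⊞ d(c, b) ⊞ h(h(b, c, l), h(b, b, l), b ⊞ l) ⊞ l
Right:  l ⊞ (d(e ⊞ c, b) ⊞ c) ⊞ (h(h(b, c, l), h(b, b, l), l ⊞ b) ⊞ e) ⊞ (e ⊞ c)
  Flatten:  l ⊞ d(e ⊞ c, b) ⊞ c ⊞ h(h(b, c, l), h(b, b, l), l ⊞ b) ⊞ e ⊞ e ⊞ c
  Simplify inside:  d(e ⊞ c, b)  →  d(c, b)
  Canonicalize subterm:  h(h(b, c, l), h(b, b, l), l ⊞ b)  →  h(h(b, c, l), h(b, b, l), b ⊞ l)
  Units out:  drop e (×2)
  Sort:  c ⊞ c ⊞ d(c, b) ⊞ h(h(b, c, l), h(b, b, l), b ⊞ l) ⊞ l

Answer: yes — both canonical forms are c ⊞ c ⊞ d(c, b) ⊞ h(h(b, c, l), h(b, b, l), b ⊞ l) ⊞ l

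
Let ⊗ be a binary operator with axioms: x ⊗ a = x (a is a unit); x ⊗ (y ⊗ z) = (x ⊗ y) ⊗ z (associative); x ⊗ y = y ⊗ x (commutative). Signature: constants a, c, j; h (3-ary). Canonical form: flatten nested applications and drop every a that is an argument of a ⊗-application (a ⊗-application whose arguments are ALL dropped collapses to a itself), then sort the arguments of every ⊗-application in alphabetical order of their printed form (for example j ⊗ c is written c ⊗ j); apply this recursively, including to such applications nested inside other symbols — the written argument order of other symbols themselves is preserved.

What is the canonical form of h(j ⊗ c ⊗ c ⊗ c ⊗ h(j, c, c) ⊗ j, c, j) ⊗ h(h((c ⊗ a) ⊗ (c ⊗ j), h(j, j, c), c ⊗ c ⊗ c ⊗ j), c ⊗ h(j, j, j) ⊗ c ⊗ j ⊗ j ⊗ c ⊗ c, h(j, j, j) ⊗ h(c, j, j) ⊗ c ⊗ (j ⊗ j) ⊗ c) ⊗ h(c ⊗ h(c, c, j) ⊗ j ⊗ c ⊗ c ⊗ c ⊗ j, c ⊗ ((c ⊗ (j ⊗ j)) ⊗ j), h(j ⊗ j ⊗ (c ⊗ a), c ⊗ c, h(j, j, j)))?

Answer: h(c ⊗ c ⊗ c ⊗ c ⊗ h(c, c, j) ⊗ j ⊗ j, c ⊗ c ⊗ j ⊗ j ⊗ j, h(c ⊗ j ⊗ j, c ⊗ c, h(j, j, j))) ⊗ h(c ⊗ c ⊗ c ⊗ h(j, c, c) ⊗ j ⊗ j, c, j) ⊗ h(h(c ⊗ c ⊗ j, h(j, j, c), c ⊗ c ⊗ c ⊗ j), c ⊗ c ⊗ c ⊗ c ⊗ h(j, j, j) ⊗ j ⊗ j, c ⊗ c ⊗ h(c, j, j) ⊗ h(j, j, j) ⊗ j ⊗ j)

Derivation:
Inside:  h(j ⊗ c ⊗ c ⊗ c ⊗ h(j, c, c) ⊗ j, c, j)  →  h(c ⊗ c ⊗ c ⊗ h(j, c, c) ⊗ j ⊗ j, c, j)
Inside:  h(h((c ⊗ a) ⊗ (c ⊗ j), h(j, j, c), c ⊗ c ⊗ c ⊗ j), c ⊗ h(j, j, j) ⊗ c ⊗ j ⊗ j ⊗ c ⊗ c, h(j, j, j) ⊗ h(c, j, j) ⊗ c ⊗ (j ⊗ j) ⊗ c)  →  h(h(c ⊗ c ⊗ j, h(j, j, c), c ⊗ c ⊗ c ⊗ j), c ⊗ c ⊗ c ⊗ c ⊗ h(j, j, j) ⊗ j ⊗ j, c ⊗ c ⊗ h(c, j, j) ⊗ h(j, j, j) ⊗ j ⊗ j)
Inside:  h(c ⊗ h(c, c, j) ⊗ j ⊗ c ⊗ c ⊗ c ⊗ j, c ⊗ ((c ⊗ (j ⊗ j)) ⊗ j), h(j ⊗ j ⊗ (c ⊗ a), c ⊗ c, h(j, j, j)))  →  h(c ⊗ c ⊗ c ⊗ c ⊗ h(c, c, j) ⊗ j ⊗ j, c ⊗ c ⊗ j ⊗ j ⊗ j, h(c ⊗ j ⊗ j, c ⊗ c, h(j, j, j)))
Sort:  h(c ⊗ c ⊗ c ⊗ c ⊗ h(c, c, j) ⊗ j ⊗ j, c ⊗ c ⊗ j ⊗ j ⊗ j, h(c ⊗ j ⊗ j, c ⊗ c, h(j, j, j))) ⊗ h(c ⊗ c ⊗ c ⊗ h(j, c, c) ⊗ j ⊗ j, c, j) ⊗ h(h(c ⊗ c ⊗ j, h(j, j, c), c ⊗ c ⊗ c ⊗ j), c ⊗ c ⊗ c ⊗ c ⊗ h(j, j, j) ⊗ j ⊗ j, c ⊗ c ⊗ h(c, j, j) ⊗ h(j, j, j) ⊗ j ⊗ j)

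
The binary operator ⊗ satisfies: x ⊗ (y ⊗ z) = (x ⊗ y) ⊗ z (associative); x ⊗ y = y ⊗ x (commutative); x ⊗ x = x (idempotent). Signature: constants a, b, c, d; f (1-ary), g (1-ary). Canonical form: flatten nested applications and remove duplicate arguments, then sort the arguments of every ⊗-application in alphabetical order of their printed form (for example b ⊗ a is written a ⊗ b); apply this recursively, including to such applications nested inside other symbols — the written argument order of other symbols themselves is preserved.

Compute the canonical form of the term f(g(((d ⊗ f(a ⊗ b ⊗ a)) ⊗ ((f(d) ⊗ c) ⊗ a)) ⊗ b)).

Answer: f(g(a ⊗ b ⊗ c ⊗ d ⊗ f(a ⊗ b) ⊗ f(d)))

Derivation:
Focus inside:  ((d ⊗ f(a ⊗ b ⊗ a)) ⊗ ((f(d) ⊗ c) ⊗ a)) ⊗ b
Un-nest:  d ⊗ f(a ⊗ b ⊗ a) ⊗ f(d) ⊗ c ⊗ a ⊗ b
Canonicalize subterm:  f(a ⊗ b ⊗ a)  →  f(a ⊗ b)
Sort arguments:  a ⊗ b ⊗ c ⊗ d ⊗ f(a ⊗ b) ⊗ f(d)
Reassemble:  f(g(a ⊗ b ⊗ c ⊗ d ⊗ f(a ⊗ b) ⊗ f(d)))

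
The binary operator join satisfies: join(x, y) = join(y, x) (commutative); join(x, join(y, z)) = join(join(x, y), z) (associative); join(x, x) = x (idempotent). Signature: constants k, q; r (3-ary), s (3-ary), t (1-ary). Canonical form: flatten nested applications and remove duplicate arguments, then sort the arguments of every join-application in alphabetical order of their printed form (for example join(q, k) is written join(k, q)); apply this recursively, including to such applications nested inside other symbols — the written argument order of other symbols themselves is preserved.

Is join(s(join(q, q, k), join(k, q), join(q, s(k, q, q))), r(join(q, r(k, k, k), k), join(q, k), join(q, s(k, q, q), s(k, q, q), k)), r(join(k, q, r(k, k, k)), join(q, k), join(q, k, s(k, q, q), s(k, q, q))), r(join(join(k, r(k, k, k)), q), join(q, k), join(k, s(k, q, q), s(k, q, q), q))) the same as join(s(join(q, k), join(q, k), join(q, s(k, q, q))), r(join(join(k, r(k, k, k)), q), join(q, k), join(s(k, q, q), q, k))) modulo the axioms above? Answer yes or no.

Left:  join(s(join(q, q, k), join(k, q), join(q, s(k, q, q))), r(join(q, r(k, k, k), k), join(q, k), join(q, s(k, q, q), s(k, q, q), k)), r(join(k, q, r(k, k, k)), join(q, k), join(q, k, s(k, q, q), s(k, q, q))), r(join(join(k, r(k, k, k)), q), join(q, k), join(k, s(k, q, q), s(k, q, q), q)))
  Canonicalize subterm:  s(join(q, q, k), join(k, q), join(q, s(k, q, q)))  →  s(join(k, q), join(k, q), join(q, s(k, q, q)))
  Inside:  r(join(q, r(k, k, k), k), join(q, k), join(q, s(k, q, q), s(k, q, q), k))  →  r(join(k, q, r(k, k, k)), join(k, q), join(k, q, s(k, q, q)))
  Inside:  r(join(k, q, r(k, k, k)), join(q, k), join(q, k, s(k, q, q), s(k, q, q)))  →  r(join(k, q, r(k, k, k)), join(k, q), join(k, q, s(k, q, q)))
  Drop duplicates:  drop duplicate r(join(k, q, r(k, k, k)), join(k, q), join(k, q, s(k, q, q))), r(join(k, q, r(k, k, k)), join(k, q), join(k, q, s(k, q, q)))
  Order the arguments:  join(r(join(k, q, r(k, k, k)), join(k, q), join(k, q, s(k, q, q))), s(join(k, q), join(k, q), join(q, s(k, q, q))))
Right:  join(s(join(q, k), join(q, k), join(q, s(k, q, q))), r(join(join(k, r(k, k, k)), q), join(q, k), join(s(k, q, q), q, k)))
  Simplify inside:  s(join(q, k), join(q, k), join(q, s(k, q, q)))  →  s(join(k, q), join(k, q), join(q, s(k, q, q)))
  Simplify inside:  r(join(join(k, r(k, k, k)), q), join(q, k), join(s(k, q, q), q, k))  →  r(join(k, q, r(k, k, k)), join(k, q), join(k, q, s(k, q, q)))
  Sort arguments:  join(r(join(k, q, r(k, k, k)), join(k, q), join(k, q, s(k, q, q))), s(join(k, q), join(k, q), join(q, s(k, q, q))))

Answer: yes — both canonical forms are join(r(join(k, q, r(k, k, k)), join(k, q), join(k, q, s(k, q, q))), s(join(k, q), join(k, q), join(q, s(k, q, q))))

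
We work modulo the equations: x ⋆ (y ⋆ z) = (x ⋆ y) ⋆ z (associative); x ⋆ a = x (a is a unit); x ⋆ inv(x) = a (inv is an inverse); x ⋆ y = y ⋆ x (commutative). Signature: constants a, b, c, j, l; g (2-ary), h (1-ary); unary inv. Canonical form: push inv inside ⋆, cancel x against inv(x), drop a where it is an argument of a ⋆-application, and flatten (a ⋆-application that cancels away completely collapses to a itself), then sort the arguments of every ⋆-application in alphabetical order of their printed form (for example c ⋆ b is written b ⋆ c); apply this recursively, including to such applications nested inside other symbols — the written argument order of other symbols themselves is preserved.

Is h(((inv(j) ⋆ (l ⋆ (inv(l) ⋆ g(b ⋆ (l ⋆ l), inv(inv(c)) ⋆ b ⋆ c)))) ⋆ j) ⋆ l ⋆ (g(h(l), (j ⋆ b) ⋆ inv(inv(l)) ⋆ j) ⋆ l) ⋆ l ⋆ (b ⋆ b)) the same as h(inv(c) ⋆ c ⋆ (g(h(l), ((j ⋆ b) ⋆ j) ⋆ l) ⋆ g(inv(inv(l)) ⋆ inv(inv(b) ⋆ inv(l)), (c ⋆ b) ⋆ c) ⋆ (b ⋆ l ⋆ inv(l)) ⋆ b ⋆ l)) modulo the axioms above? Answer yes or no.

Answer: no — h(b ⋆ b ⋆ g(b ⋆ l ⋆ l, b ⋆ c ⋆ c) ⋆ g(h(l), b ⋆ j ⋆ j ⋆ l) ⋆ l ⋆ l ⋆ l) vs h(b ⋆ b ⋆ g(b ⋆ l ⋆ l, b ⋆ c ⋆ c) ⋆ g(h(l), b ⋆ j ⋆ j ⋆ l) ⋆ l)

Derivation:
Left:  h(((inv(j) ⋆ (l ⋆ (inv(l) ⋆ g(b ⋆ (l ⋆ l), inv(inv(c)) ⋆ b ⋆ c)))) ⋆ j) ⋆ l ⋆ (g(h(l), (j ⋆ b) ⋆ inv(inv(l)) ⋆ j) ⋆ l) ⋆ l ⋆ (b ⋆ b))
  Descend into:  ((inv(j) ⋆ (l ⋆ (inv(l) ⋆ g(b ⋆ (l ⋆ l), inv(inv(c)) ⋆ b ⋆ c)))) ⋆ j) ⋆ l ⋆ (g(h(l), (j ⋆ b) ⋆ inv(inv(l)) ⋆ j) ⋆ l) ⋆ l ⋆ (b ⋆ b)
  Push inv inside:  distribute inv over ⋆ and collapse double inv
  Cancel:  j cancels
  Collect:  l ⋆ l ⋆ l ⋆ g(b ⋆ l ⋆ l, b ⋆ c ⋆ c) ⋆ g(h(l), b ⋆ j ⋆ j ⋆ l) ⋆ b ⋆ b
  Sort:  b ⋆ b ⋆ g(b ⋆ l ⋆ l, b ⋆ c ⋆ c) ⋆ g(h(l), b ⋆ j ⋆ j ⋆ l) ⋆ l ⋆ l ⋆ l
  Rebuild:  h(b ⋆ b ⋆ g(b ⋆ l ⋆ l, b ⋆ c ⋆ c) ⋆ g(h(l), b ⋆ j ⋆ j ⋆ l) ⋆ l ⋆ l ⋆ l)
Right:  h(inv(c) ⋆ c ⋆ (g(h(l), ((j ⋆ b) ⋆ j) ⋆ l) ⋆ g(inv(inv(l)) ⋆ inv(inv(b) ⋆ inv(l)), (c ⋆ b) ⋆ c) ⋆ (b ⋆ l ⋆ inv(l)) ⋆ b ⋆ l))
  Work inside:  inv(c) ⋆ c ⋆ (g(h(l), ((j ⋆ b) ⋆ j) ⋆ l) ⋆ g(inv(inv(l)) ⋆ inv(inv(b) ⋆ inv(l)), (c ⋆ b) ⋆ c) ⋆ (b ⋆ l ⋆ inv(l)) ⋆ b ⋆ l)
  Push inv inside:  distribute inv over ⋆ and collapse double inv
  Cancel inverse pairs:  c cancels
  Collect:  g(h(l), b ⋆ j ⋆ j ⋆ l) ⋆ g(b ⋆ l ⋆ l, b ⋆ c ⋆ c) ⋆ b ⋆ b ⋆ l
  Sort arguments:  b ⋆ b ⋆ g(b ⋆ l ⋆ l, b ⋆ c ⋆ c) ⋆ g(h(l), b ⋆ j ⋆ j ⋆ l) ⋆ l
  Put back:  h(b ⋆ b ⋆ g(b ⋆ l ⋆ l, b ⋆ c ⋆ c) ⋆ g(h(l), b ⋆ j ⋆ j ⋆ l) ⋆ l)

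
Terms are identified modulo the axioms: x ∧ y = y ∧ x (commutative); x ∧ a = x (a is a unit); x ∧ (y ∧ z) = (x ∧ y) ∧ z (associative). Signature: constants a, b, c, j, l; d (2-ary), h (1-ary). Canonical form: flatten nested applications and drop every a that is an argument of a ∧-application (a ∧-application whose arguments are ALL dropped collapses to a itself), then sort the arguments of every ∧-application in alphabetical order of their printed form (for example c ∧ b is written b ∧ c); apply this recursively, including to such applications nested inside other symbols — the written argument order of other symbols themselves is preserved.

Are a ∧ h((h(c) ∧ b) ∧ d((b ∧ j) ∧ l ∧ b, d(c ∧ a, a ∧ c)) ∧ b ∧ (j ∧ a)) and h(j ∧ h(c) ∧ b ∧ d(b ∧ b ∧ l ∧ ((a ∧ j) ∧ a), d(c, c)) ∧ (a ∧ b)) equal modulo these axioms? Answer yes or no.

Left:  a ∧ h((h(c) ∧ b) ∧ d((b ∧ j) ∧ l ∧ b, d(c ∧ a, a ∧ c)) ∧ b ∧ (j ∧ a))
  Canonicalize subterm:  h((h(c) ∧ b) ∧ d((b ∧ j) ∧ l ∧ b, d(c ∧ a, a ∧ c)) ∧ b ∧ (j ∧ a))  →  h(b ∧ b ∧ d(b ∧ b ∧ j ∧ l, d(c, c)) ∧ h(c) ∧ j)
  Unit:  drop a
  Order the arguments:  h(b ∧ b ∧ d(b ∧ b ∧ j ∧ l, d(c, c)) ∧ h(c) ∧ j)
Right:  h(j ∧ h(c) ∧ b ∧ d(b ∧ b ∧ l ∧ ((a ∧ j) ∧ a), d(c, c)) ∧ (a ∧ b))
  Descend into:  j ∧ h(c) ∧ b ∧ d(b ∧ b ∧ l ∧ ((a ∧ j) ∧ a), d(c, c)) ∧ (a ∧ b)
  Un-nest:  j ∧ h(c) ∧ b ∧ d(b ∧ b ∧ l ∧ ((a ∧ j) ∧ a), d(c, c)) ∧ a ∧ b
  Canonicalize subterm:  d(b ∧ b ∧ l ∧ ((a ∧ j) ∧ a), d(c, c))  →  d(b ∧ b ∧ j ∧ l, d(c, c))
  Drop the unit:  drop a
  Sort:  b ∧ b ∧ d(b ∧ b ∧ j ∧ l, d(c, c)) ∧ h(c) ∧ j
  Reassemble:  h(b ∧ b ∧ d(b ∧ b ∧ j ∧ l, d(c, c)) ∧ h(c) ∧ j)

Answer: yes — both canonical forms are h(b ∧ b ∧ d(b ∧ b ∧ j ∧ l, d(c, c)) ∧ h(c) ∧ j)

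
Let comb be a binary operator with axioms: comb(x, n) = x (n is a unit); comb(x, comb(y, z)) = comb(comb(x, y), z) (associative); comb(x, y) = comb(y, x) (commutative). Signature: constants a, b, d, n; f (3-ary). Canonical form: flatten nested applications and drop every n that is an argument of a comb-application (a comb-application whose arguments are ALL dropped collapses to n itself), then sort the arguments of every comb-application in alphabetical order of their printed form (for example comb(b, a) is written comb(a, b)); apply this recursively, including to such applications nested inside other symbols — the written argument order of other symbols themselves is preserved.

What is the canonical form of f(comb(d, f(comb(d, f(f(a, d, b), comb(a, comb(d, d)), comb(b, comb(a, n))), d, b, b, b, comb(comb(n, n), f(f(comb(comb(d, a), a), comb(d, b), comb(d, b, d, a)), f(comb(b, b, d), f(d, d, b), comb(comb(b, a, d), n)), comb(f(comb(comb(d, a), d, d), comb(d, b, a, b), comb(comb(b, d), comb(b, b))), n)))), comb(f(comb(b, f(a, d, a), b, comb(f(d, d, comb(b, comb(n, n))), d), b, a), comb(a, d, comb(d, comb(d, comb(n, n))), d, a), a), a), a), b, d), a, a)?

Descend into:  comb(d, f(comb(d, f(f(a, d, b), comb(a, comb(d, d)), comb(b, comb(a, n))), d, b, b, b, comb(comb(n, n), f(f(comb(comb(d, a), a), comb(d, b), comb(d, b, d, a)), f(comb(b, b, d), f(d, d, b), comb(comb(b, a, d), n)), comb(f(comb(comb(d, a), d, d), comb(d, b, a, b), comb(comb(b, d), comb(b, b))), n)))), comb(f(comb(b, f(a, d, a), b, comb(f(d, d, comb(b, comb(n, n))), d), b, a), comb(a, d, comb(d, comb(d, comb(n, n))), d, a), a), a), a), b, d)
Simplify inside:  f(comb(d, f(f(a, d, b), comb(a, comb(d, d)), comb(b, comb(a, n))), d, b, b, b, comb(comb(n, n), f(f(comb(comb(d, a), a), comb(d, b), comb(d, b, d, a)), f(comb(b, b, d), f(d, d, b), comb(comb(b, a, d), n)), comb(f(comb(comb(d, a), d, d), comb(d, b, a, b), comb(comb(b, d), comb(b, b))), n)))), comb(f(comb(b, f(a, d, a), b, comb(f(d, d, comb(b, comb(n, n))), d), b, a), comb(a, d, comb(d, comb(d, comb(n, n))), d, a), a), a), a)  →  f(comb(b, b, b, d, d, f(f(a, d, b), comb(a, d, d), comb(a, b)), f(f(comb(a, a, d), comb(b, d), comb(a, b, d, d)), f(comb(b, b, d), f(d, d, b), comb(a, b, d)), f(comb(a, d, d, d), comb(a, b, b, d), comb(b, b, b, d)))), comb(a, f(comb(a, b, b, b, d, f(a, d, a), f(d, d, b)), comb(a, a, d, d, d, d), a)), a)
Sort:  comb(b, d, d, f(comb(b, b, b, d, d, f(f(a, d, b), comb(a, d, d), comb(a, b)), f(f(comb(a, a, d), comb(b, d), comb(a, b, d, d)), f(comb(b, b, d), f(d, d, b), comb(a, b, d)), f(comb(a, d, d, d), comb(a, b, b, d), comb(b, b, b, d)))), comb(a, f(comb(a, b, b, b, d, f(a, d, a), f(d, d, b)), comb(a, a, d, d, d, d), a)), a))
Reassemble:  f(comb(b, d, d, f(comb(b, b, b, d, d, f(f(a, d, b), comb(a, d, d), comb(a, b)), f(f(comb(a, a, d), comb(b, d), comb(a, b, d, d)), f(comb(b, b, d), f(d, d, b), comb(a, b, d)), f(comb(a, d, d, d), comb(a, b, b, d), comb(b, b, b, d)))), comb(a, f(comb(a, b, b, b, d, f(a, d, a), f(d, d, b)), comb(a, a, d, d, d, d), a)), a)), a, a)

Answer: f(comb(b, d, d, f(comb(b, b, b, d, d, f(f(a, d, b), comb(a, d, d), comb(a, b)), f(f(comb(a, a, d), comb(b, d), comb(a, b, d, d)), f(comb(b, b, d), f(d, d, b), comb(a, b, d)), f(comb(a, d, d, d), comb(a, b, b, d), comb(b, b, b, d)))), comb(a, f(comb(a, b, b, b, d, f(a, d, a), f(d, d, b)), comb(a, a, d, d, d, d), a)), a)), a, a)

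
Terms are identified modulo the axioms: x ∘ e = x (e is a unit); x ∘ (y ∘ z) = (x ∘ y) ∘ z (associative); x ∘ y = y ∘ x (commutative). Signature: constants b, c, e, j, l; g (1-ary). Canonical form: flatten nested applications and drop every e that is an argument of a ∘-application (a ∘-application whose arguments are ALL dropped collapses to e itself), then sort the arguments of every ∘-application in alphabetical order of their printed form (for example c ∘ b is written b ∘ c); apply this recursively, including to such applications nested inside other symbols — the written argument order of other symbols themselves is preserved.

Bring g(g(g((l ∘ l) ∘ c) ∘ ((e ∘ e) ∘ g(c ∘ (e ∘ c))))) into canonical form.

Work inside:  g((l ∘ l) ∘ c) ∘ ((e ∘ e) ∘ g(c ∘ (e ∘ c)))
Flatten:  g((l ∘ l) ∘ c) ∘ e ∘ e ∘ g(c ∘ (e ∘ c))
Simplify inside:  g((l ∘ l) ∘ c)  →  g(c ∘ l ∘ l)
Simplify inside:  g(c ∘ (e ∘ c))  →  g(c ∘ c)
Units out:  drop e (×2)
Sort arguments:  g(c ∘ c) ∘ g(c ∘ l ∘ l)
Rebuild:  g(g(g(c ∘ c) ∘ g(c ∘ l ∘ l)))

Answer: g(g(g(c ∘ c) ∘ g(c ∘ l ∘ l)))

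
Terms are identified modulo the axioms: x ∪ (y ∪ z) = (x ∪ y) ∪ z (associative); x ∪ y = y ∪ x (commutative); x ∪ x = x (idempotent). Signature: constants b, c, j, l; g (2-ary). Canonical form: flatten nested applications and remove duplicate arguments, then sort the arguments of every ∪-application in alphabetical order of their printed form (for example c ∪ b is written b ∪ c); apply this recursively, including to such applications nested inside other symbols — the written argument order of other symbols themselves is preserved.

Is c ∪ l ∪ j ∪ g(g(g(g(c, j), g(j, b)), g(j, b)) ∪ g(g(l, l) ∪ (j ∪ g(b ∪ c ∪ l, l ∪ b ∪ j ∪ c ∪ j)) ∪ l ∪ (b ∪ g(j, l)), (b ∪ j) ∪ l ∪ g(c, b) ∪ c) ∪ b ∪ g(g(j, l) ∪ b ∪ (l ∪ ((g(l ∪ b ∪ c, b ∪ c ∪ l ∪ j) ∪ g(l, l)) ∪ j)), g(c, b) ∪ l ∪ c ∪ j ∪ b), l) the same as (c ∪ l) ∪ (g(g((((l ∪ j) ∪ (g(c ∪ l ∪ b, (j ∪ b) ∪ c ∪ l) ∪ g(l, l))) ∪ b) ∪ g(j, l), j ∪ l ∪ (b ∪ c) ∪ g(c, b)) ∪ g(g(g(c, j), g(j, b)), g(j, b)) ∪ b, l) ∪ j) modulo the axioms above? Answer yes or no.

Left:  c ∪ l ∪ j ∪ g(g(g(g(c, j), g(j, b)), g(j, b)) ∪ g(g(l, l) ∪ (j ∪ g(b ∪ c ∪ l, l ∪ b ∪ j ∪ c ∪ j)) ∪ l ∪ (b ∪ g(j, l)), (b ∪ j) ∪ l ∪ g(c, b) ∪ c) ∪ b ∪ g(g(j, l) ∪ b ∪ (l ∪ ((g(l ∪ b ∪ c, b ∪ c ∪ l ∪ j) ∪ g(l, l)) ∪ j)), g(c, b) ∪ l ∪ c ∪ j ∪ b), l)
  Simplify inside:  g(g(g(g(c, j), g(j, b)), g(j, b)) ∪ g(g(l, l) ∪ (j ∪ g(b ∪ c ∪ l, l ∪ b ∪ j ∪ c ∪ j)) ∪ l ∪ (b ∪ g(j, l)), (b ∪ j) ∪ l ∪ g(c, b) ∪ c) ∪ b ∪ g(g(j, l) ∪ b ∪ (l ∪ ((g(l ∪ b ∪ c, b ∪ c ∪ l ∪ j) ∪ g(l, l)) ∪ j)), g(c, b) ∪ l ∪ c ∪ j ∪ b), l)  →  g(b ∪ g(b ∪ g(b ∪ c ∪ l, b ∪ c ∪ j ∪ l) ∪ g(j, l) ∪ g(l, l) ∪ j ∪ l, b ∪ c ∪ g(c, b) ∪ j ∪ l) ∪ g(g(g(c, j), g(j, b)), g(j, b)), l)
  Sort:  c ∪ g(b ∪ g(b ∪ g(b ∪ c ∪ l, b ∪ c ∪ j ∪ l) ∪ g(j, l) ∪ g(l, l) ∪ j ∪ l, b ∪ c ∪ g(c, b) ∪ j ∪ l) ∪ g(g(g(c, j), g(j, b)), g(j, b)), l) ∪ j ∪ l
Right:  (c ∪ l) ∪ (g(g((((l ∪ j) ∪ (g(c ∪ l ∪ b, (j ∪ b) ∪ c ∪ l) ∪ g(l, l))) ∪ b) ∪ g(j, l), j ∪ l ∪ (b ∪ c) ∪ g(c, b)) ∪ g(g(g(c, j), g(j, b)), g(j, b)) ∪ b, l) ∪ j)
  Flatten:  c ∪ l ∪ g(g((((l ∪ j) ∪ (g(c ∪ l ∪ b, (j ∪ b) ∪ c ∪ l) ∪ g(l, l))) ∪ b) ∪ g(j, l), j ∪ l ∪ (b ∪ c) ∪ g(c, b)) ∪ g(g(g(c, j), g(j, b)), g(j, b)) ∪ b, l) ∪ j
  Canonicalize subterm:  g(g((((l ∪ j) ∪ (g(c ∪ l ∪ b, (j ∪ b) ∪ c ∪ l) ∪ g(l, l))) ∪ b) ∪ g(j, l), j ∪ l ∪ (b ∪ c) ∪ g(c, b)) ∪ g(g(g(c, j), g(j, b)), g(j, b)) ∪ b, l)  →  g(b ∪ g(b ∪ g(b ∪ c ∪ l, b ∪ c ∪ j ∪ l) ∪ g(j, l) ∪ g(l, l) ∪ j ∪ l, b ∪ c ∪ g(c, b) ∪ j ∪ l) ∪ g(g(g(c, j), g(j, b)), g(j, b)), l)
  Sort arguments:  c ∪ g(b ∪ g(b ∪ g(b ∪ c ∪ l, b ∪ c ∪ j ∪ l) ∪ g(j, l) ∪ g(l, l) ∪ j ∪ l, b ∪ c ∪ g(c, b) ∪ j ∪ l) ∪ g(g(g(c, j), g(j, b)), g(j, b)), l) ∪ j ∪ l

Answer: yes — both canonical forms are c ∪ g(b ∪ g(b ∪ g(b ∪ c ∪ l, b ∪ c ∪ j ∪ l) ∪ g(j, l) ∪ g(l, l) ∪ j ∪ l, b ∪ c ∪ g(c, b) ∪ j ∪ l) ∪ g(g(g(c, j), g(j, b)), g(j, b)), l) ∪ j ∪ l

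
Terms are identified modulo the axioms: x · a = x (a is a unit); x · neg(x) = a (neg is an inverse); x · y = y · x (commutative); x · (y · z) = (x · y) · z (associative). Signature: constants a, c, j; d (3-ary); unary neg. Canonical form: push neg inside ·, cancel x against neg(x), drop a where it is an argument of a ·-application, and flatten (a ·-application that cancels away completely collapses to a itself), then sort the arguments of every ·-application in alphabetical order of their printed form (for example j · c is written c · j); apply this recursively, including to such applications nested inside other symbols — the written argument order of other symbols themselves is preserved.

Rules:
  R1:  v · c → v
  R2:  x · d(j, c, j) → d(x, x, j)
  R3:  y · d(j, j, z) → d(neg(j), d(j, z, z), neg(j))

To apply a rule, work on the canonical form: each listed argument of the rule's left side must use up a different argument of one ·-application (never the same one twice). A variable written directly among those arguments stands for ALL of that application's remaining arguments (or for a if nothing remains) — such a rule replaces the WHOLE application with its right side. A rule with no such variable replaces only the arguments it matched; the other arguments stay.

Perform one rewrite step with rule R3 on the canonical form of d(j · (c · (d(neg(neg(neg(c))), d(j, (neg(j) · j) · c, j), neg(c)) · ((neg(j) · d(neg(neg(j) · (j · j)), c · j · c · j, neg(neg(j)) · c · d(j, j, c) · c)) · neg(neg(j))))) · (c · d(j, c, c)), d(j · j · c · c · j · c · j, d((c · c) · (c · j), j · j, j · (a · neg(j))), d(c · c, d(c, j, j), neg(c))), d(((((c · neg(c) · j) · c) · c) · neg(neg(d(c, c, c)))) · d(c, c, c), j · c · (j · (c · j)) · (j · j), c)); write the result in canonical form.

Canonical form:  d(c · c · d(j, c, c) · d(neg(c), d(j, c, j), neg(c)) · d(neg(j), c · c · j · j, c · c · d(j, j, c) · j) · j, d(c · c · c · j · j · j · j, d(c · c · c · j, j · j, a), d(c · c, d(c, j, j), neg(c))), d(c · c · d(c, c, c) · d(c, c, c) · j, c · c · j · j · j · j · j, c))
Apply R3:  consuming d(j, j, c);  y := c · c · j, z := c
The variable takes the whole remainder — replace the entire application.
New term:  d(c · c · d(j, c, c) · d(neg(c), d(j, c, j), neg(c)) · d(neg(j), c · c · j · j, d(neg(j), d(j, c, c), neg(j))) · j, d(c · c · c · j · j · j · j, d(c · c · c · j, j · j, a), d(c · c, d(c, j, j), neg(c))), d(c · c · d(c, c, c) · d(c, c, c) · j, c · c · j · j · j · j · j, c))

Answer: d(c · c · d(j, c, c) · d(neg(c), d(j, c, j), neg(c)) · d(neg(j), c · c · j · j, d(neg(j), d(j, c, c), neg(j))) · j, d(c · c · c · j · j · j · j, d(c · c · c · j, j · j, a), d(c · c, d(c, j, j), neg(c))), d(c · c · d(c, c, c) · d(c, c, c) · j, c · c · j · j · j · j · j, c))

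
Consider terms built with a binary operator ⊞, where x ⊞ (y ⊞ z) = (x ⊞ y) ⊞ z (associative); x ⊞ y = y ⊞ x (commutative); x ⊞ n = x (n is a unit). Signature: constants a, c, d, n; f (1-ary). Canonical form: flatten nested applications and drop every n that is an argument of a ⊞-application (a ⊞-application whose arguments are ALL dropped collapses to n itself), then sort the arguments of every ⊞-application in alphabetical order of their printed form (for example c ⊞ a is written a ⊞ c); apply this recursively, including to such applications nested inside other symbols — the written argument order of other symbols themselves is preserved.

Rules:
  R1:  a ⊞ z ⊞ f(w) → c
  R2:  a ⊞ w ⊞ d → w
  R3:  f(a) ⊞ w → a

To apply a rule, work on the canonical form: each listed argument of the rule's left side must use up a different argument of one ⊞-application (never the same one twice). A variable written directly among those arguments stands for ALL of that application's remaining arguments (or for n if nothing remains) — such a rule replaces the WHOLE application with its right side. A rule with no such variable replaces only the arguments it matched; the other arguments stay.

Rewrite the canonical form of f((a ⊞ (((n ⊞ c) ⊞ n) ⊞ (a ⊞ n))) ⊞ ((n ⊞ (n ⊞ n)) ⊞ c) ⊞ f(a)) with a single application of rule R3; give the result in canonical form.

Answer: f(a)

Derivation:
Canonical form:  f(a ⊞ a ⊞ c ⊞ c ⊞ f(a))
Apply R3:  consuming f(a);  w := a ⊞ a ⊞ c ⊞ c
The extension variable absorbs all remaining arguments, so the whole application is rewritten.
Result:  f(a)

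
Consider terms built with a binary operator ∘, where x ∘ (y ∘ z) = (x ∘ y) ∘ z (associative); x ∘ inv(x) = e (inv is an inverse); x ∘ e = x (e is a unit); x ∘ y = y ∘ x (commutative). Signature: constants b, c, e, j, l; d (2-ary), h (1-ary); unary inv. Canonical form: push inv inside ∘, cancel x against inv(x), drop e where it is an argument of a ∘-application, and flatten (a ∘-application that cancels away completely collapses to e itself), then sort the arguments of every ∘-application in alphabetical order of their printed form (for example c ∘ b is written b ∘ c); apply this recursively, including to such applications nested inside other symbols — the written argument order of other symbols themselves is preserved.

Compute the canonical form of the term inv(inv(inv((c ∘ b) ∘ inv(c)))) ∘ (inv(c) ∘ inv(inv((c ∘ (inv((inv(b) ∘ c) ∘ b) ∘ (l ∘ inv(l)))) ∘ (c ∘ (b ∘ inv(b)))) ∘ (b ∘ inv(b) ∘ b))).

Push inv inside:  distribute inv over ∘ and collapse double inv
Inverses cancel:  c cancels; l cancels
Collect:  inv(b) ∘ inv(b)

Answer: inv(b) ∘ inv(b)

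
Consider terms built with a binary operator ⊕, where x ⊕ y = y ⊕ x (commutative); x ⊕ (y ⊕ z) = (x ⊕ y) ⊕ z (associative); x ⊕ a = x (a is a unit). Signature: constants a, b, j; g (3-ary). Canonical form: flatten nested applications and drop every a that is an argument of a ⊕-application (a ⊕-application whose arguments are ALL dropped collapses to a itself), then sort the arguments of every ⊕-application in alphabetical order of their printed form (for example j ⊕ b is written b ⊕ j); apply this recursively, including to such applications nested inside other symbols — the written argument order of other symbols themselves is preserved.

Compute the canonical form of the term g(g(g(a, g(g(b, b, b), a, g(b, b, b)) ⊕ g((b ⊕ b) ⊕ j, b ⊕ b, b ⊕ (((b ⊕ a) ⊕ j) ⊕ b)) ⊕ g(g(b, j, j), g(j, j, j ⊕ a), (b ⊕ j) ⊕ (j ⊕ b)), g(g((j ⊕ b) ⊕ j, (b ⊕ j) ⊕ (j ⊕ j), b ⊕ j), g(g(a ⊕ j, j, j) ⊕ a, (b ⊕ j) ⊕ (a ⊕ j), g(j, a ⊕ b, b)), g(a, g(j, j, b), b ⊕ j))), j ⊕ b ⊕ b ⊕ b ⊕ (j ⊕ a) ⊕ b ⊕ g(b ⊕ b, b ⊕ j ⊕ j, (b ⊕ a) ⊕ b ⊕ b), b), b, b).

Answer: g(g(g(a, g(b ⊕ b ⊕ j, b ⊕ b, b ⊕ b ⊕ b ⊕ j) ⊕ g(g(b, b, b), a, g(b, b, b)) ⊕ g(g(b, j, j), g(j, j, j), b ⊕ b ⊕ j ⊕ j), g(g(b ⊕ j ⊕ j, b ⊕ j ⊕ j ⊕ j, b ⊕ j), g(g(j, j, j), b ⊕ j ⊕ j, g(j, b, b)), g(a, g(j, j, b), b ⊕ j))), b ⊕ b ⊕ b ⊕ b ⊕ g(b ⊕ b, b ⊕ j ⊕ j, b ⊕ b ⊕ b) ⊕ j ⊕ j, b), b, b)

Derivation:
Focus inside:  g(g(b, b, b), a, g(b, b, b)) ⊕ g((b ⊕ b) ⊕ j, b ⊕ b, b ⊕ (((b ⊕ a) ⊕ j) ⊕ b)) ⊕ g(g(b, j, j), g(j, j, j ⊕ a), (b ⊕ j) ⊕ (j ⊕ b))
Inside:  g((b ⊕ b) ⊕ j, b ⊕ b, b ⊕ (((b ⊕ a) ⊕ j) ⊕ b))  →  g(b ⊕ b ⊕ j, b ⊕ b, b ⊕ b ⊕ b ⊕ j)
Simplify inside:  g(g(b, j, j), g(j, j, j ⊕ a), (b ⊕ j) ⊕ (j ⊕ b))  →  g(g(b, j, j), g(j, j, j), b ⊕ b ⊕ j ⊕ j)
Sort arguments:  g(b ⊕ b ⊕ j, b ⊕ b, b ⊕ b ⊕ b ⊕ j) ⊕ g(g(b, b, b), a, g(b, b, b)) ⊕ g(g(b, j, j), g(j, j, j), b ⊕ b ⊕ j ⊕ j)
Rebuild:  g(g(g(a, g(b ⊕ b ⊕ j, b ⊕ b, b ⊕ b ⊕ b ⊕ j) ⊕ g(g(b, b, b), a, g(b, b, b)) ⊕ g(g(b, j, j), g(j, j, j), b ⊕ b ⊕ j ⊕ j), g(g(b ⊕ j ⊕ j, b ⊕ j ⊕ j ⊕ j, b ⊕ j), g(g(j, j, j), b ⊕ j ⊕ j, g(j, b, b)), g(a, g(j, j, b), b ⊕ j))), b ⊕ b ⊕ b ⊕ b ⊕ g(b ⊕ b, b ⊕ j ⊕ j, b ⊕ b ⊕ b) ⊕ j ⊕ j, b), b, b)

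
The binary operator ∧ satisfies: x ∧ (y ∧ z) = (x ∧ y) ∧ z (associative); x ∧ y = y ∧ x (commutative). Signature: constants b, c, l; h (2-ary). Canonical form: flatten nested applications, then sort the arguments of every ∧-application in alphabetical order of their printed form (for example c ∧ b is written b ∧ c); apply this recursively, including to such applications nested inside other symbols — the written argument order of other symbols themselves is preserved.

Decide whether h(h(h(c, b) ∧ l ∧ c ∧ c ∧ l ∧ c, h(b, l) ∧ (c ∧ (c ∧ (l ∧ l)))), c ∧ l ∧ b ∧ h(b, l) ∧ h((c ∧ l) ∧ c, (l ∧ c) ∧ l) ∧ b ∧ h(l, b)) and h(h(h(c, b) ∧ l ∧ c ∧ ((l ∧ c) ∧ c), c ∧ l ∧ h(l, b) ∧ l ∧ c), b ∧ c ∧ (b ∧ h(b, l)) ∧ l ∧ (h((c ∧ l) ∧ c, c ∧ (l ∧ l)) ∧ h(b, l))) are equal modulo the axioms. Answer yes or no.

Answer: no — h(h(c ∧ c ∧ c ∧ h(c, b) ∧ l ∧ l, c ∧ c ∧ h(b, l) ∧ l ∧ l), b ∧ b ∧ c ∧ h(b, l) ∧ h(c ∧ c ∧ l, c ∧ l ∧ l) ∧ h(l, b) ∧ l) vs h(h(c ∧ c ∧ c ∧ h(c, b) ∧ l ∧ l, c ∧ c ∧ h(l, b) ∧ l ∧ l), b ∧ b ∧ c ∧ h(b, l) ∧ h(b, l) ∧ h(c ∧ c ∧ l, c ∧ l ∧ l) ∧ l)

Derivation:
Left:  h(h(h(c, b) ∧ l ∧ c ∧ c ∧ l ∧ c, h(b, l) ∧ (c ∧ (c ∧ (l ∧ l)))), c ∧ l ∧ b ∧ h(b, l) ∧ h((c ∧ l) ∧ c, (l ∧ c) ∧ l) ∧ b ∧ h(l, b))
  Focus inside:  c ∧ l ∧ b ∧ h(b, l) ∧ h((c ∧ l) ∧ c, (l ∧ c) ∧ l) ∧ b ∧ h(l, b)
  Simplify inside:  h((c ∧ l) ∧ c, (l ∧ c) ∧ l)  →  h(c ∧ c ∧ l, c ∧ l ∧ l)
  Sort arguments:  b ∧ b ∧ c ∧ h(b, l) ∧ h(c ∧ c ∧ l, c ∧ l ∧ l) ∧ h(l, b) ∧ l
  Rebuild:  h(h(c ∧ c ∧ c ∧ h(c, b) ∧ l ∧ l, c ∧ c ∧ h(b, l) ∧ l ∧ l), b ∧ b ∧ c ∧ h(b, l) ∧ h(c ∧ c ∧ l, c ∧ l ∧ l) ∧ h(l, b) ∧ l)
Right:  h(h(h(c, b) ∧ l ∧ c ∧ ((l ∧ c) ∧ c), c ∧ l ∧ h(l, b) ∧ l ∧ c), b ∧ c ∧ (b ∧ h(b, l)) ∧ l ∧ (h((c ∧ l) ∧ c, c ∧ (l ∧ l)) ∧ h(b, l)))
  Work inside:  b ∧ c ∧ (b ∧ h(b, l)) ∧ l ∧ (h((c ∧ l) ∧ c, c ∧ (l ∧ l)) ∧ h(b, l))
  Flatten:  b ∧ c ∧ b ∧ h(b, l) ∧ l ∧ h((c ∧ l) ∧ c, c ∧ (l ∧ l)) ∧ h(b, l)
  Simplify inside:  h((c ∧ l) ∧ c, c ∧ (l ∧ l))  →  h(c ∧ c ∧ l, c ∧ l ∧ l)
  Sort:  b ∧ b ∧ c ∧ h(b, l) ∧ h(b, l) ∧ h(c ∧ c ∧ l, c ∧ l ∧ l) ∧ l
  Put back:  h(h(c ∧ c ∧ c ∧ h(c, b) ∧ l ∧ l, c ∧ c ∧ h(l, b) ∧ l ∧ l), b ∧ b ∧ c ∧ h(b, l) ∧ h(b, l) ∧ h(c ∧ c ∧ l, c ∧ l ∧ l) ∧ l)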